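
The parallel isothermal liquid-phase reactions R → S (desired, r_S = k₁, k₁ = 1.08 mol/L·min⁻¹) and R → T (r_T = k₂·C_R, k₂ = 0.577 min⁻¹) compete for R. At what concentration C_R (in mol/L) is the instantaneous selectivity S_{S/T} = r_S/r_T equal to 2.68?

0.698 mol/L

S_{S/T} = (k₁/k₂)·C_R⁻¹ ⇒ C_R = (S·k₂/k₁)^(-1).
= (2.68×0.577/1.08)^(-1) = (1.432)^(-1) = 0.698 mol/L.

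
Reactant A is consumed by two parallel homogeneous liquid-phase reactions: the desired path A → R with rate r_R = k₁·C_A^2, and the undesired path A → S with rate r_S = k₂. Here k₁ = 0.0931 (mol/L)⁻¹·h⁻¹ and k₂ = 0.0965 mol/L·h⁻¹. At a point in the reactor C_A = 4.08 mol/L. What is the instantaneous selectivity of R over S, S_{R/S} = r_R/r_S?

16.1

S_{R/S} = r_R/r_S = (k₁·C_A^2)/(k₂) = (k₁/k₂)·C_A^2.
= (0.0931×4.080^2) / (0.0965) = 1.550/0.09650 = 16.1.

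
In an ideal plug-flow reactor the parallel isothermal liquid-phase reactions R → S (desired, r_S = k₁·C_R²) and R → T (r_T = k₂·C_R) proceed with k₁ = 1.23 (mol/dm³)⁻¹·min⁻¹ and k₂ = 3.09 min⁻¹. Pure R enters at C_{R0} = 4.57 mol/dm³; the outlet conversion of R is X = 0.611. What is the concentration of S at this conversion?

C_R = C_{R0}(1−X) = 1.778 mol/dm³.
Along a PFR/batch, dC_T/dC_R = −r_T/(r_S+r_T) = −k₂/(k₂+k₁·C_R).
Integrating from C_{R0} to C_R: C_T = (3.09/1.23)·ln[(3.09+1.23·4.57)/(3.09+1.23·1.78)] = 2.512·ln(8.711/5.277) = 1.259 mol/dm³.
Then C_S = (C_{R0}−C_R) − C_T = 2.792 − 1.259 = 1.533 mol/dm³.

1.53 mol/dm³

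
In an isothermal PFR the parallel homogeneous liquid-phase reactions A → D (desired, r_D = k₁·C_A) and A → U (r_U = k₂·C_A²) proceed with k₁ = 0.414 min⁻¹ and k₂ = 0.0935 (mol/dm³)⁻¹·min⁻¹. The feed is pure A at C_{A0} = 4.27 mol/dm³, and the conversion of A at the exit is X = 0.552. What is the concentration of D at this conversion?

C_A = C_{A0}(1−X) = 1.913 mol/dm³.
Along a PFR/batch, dC_D/dC_A = −r_D/(r_D+r_U) = −k₁/(k₁+k₂·C_A).
Integrating from C_{A0} to C_A: C_D = (0.414/0.0935)·ln[(0.414+0.0935·4.27)/(0.414+0.0935·1.91)] = 4.428·ln(0.8132/0.5929) = 1.400 mol/dm³.

1.40 mol/dm³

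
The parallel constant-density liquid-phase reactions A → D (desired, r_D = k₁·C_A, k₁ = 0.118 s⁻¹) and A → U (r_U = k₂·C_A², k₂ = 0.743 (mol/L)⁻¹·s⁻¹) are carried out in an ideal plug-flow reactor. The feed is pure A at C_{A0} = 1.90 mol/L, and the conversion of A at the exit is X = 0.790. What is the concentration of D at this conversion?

0.207 mol/L

C_A = C_{A0}(1−X) = 0.3990 mol/L.
Along a PFR/batch, dC_D/dC_A = −r_D/(r_D+r_U) = −k₁/(k₁+k₂·C_A).
Integrating from C_{A0} to C_A: C_D = (0.118/0.743)·ln[(0.118+0.743·1.90)/(0.118+0.743·0.399)] = 0.1588·ln(1.530/0.4145) = 0.2074 mol/L.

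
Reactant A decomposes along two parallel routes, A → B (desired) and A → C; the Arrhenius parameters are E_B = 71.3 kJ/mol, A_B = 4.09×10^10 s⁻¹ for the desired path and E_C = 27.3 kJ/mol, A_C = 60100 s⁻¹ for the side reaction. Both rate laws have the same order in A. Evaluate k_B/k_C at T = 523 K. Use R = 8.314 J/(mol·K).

27.4

k_B/k_C = (A_B/A_C)·exp[−(E_B−E_C)/(RT)] = (A_B/A_C)·exp[(E_C−E_B)/(RT)].
(E_C−E_B)/(RT) = (27.3−71.3)×10³/(8.314×523) = -44000/4348 = -10.12.
k_B/k_C = (4.09×10^10/60100)·exp(-10.12) = 6.805×10^5 × 4.030×10^-5 = 27.4.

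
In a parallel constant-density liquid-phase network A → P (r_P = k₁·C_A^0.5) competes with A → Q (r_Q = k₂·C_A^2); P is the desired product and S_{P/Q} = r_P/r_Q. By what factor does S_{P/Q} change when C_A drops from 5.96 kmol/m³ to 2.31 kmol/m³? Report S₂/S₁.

S_{P/Q} = (k₁/k₂)·C_A^-1.5, so S₂/S₁ = (C_{A,2}/C_{A,1})^-1.5.
= (2.31/5.96)^(-1.5) = (0.3876)^(-1.5) = 4.14.
Selectivity toward P rises as C_A falls — low-concentration operation is favoured.

4.14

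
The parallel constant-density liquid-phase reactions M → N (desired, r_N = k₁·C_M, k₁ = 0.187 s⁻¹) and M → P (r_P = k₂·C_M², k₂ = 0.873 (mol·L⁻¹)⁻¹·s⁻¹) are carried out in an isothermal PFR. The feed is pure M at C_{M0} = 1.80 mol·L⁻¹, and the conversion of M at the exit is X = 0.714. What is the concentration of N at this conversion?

0.218 mol·L⁻¹

C_M = C_{M0}(1−X) = 0.5148 mol·L⁻¹.
Along a PFR/batch, dC_N/dC_M = −r_N/(r_N+r_P) = −k₁/(k₁+k₂·C_M).
Integrating from C_{M0} to C_M: C_N = (0.187/0.873)·ln[(0.187+0.873·1.80)/(0.187+0.873·0.515)] = 0.2142·ln(1.758/0.6364) = 0.2177 mol·L⁻¹.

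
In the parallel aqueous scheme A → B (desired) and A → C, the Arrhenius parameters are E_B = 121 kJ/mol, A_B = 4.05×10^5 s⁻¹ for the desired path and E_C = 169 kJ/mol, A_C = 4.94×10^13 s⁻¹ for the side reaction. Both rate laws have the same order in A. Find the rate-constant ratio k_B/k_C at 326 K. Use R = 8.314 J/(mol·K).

Since both paths have the same order in A, the concentration cancels and S_{B/C} = k_B/k_C = (A_B/A_C)·exp[(E_C−E_B)/(RT)].
(E_C−E_B)/(RT) = (169−121)×10³/(8.314×326) = 48000/2710 = 17.71.
k_B/k_C = (4.05×10^5/4.94×10^13)·exp(17.71) = 8.198×10^-9 × 4.912×10^7 = 0.403.

0.403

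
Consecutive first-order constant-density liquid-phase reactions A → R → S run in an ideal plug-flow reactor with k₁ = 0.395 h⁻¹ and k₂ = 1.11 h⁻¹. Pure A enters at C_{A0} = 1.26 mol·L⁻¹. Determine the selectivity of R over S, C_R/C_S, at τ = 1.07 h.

1.28

Solving the coupled first-order balances gives C_R(τ) = [k₁/(k₂−k₁)]·C_{A0}·(e^(−k₁τ) − e^(−k₂τ)).
e^(−k₁τ) = e^(−0.395×1.07) = e^(−0.4227) = 0.6553; e^(−k₂τ) = e^(−1.188) = 0.3049.
C_R = 0.395×1.26/(1.11−0.395) × (0.6553−0.3049) = 0.6961×0.3504 = 0.2439 mol·L⁻¹.
C_A = C_{A0}e^(−k₁τ) = 0.8257 mol·L⁻¹, so C_S = C_{A0}−C_A−C_R = 0.1904 mol·L⁻¹; C_R/C_S = 1.28.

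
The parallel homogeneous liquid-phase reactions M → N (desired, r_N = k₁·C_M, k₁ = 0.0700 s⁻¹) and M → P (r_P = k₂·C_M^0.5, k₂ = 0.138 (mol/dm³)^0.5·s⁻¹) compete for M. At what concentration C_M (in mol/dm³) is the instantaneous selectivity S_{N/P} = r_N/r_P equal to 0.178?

0.123 mol/dm³

S_{N/P} = (k₁/k₂)·C_M^0.5 ⇒ C_M = (S·k₂/k₁)^(2).
= (0.178×0.138/0.0700)^(2) = (0.3509)^(2) = 0.123 mol/dm³.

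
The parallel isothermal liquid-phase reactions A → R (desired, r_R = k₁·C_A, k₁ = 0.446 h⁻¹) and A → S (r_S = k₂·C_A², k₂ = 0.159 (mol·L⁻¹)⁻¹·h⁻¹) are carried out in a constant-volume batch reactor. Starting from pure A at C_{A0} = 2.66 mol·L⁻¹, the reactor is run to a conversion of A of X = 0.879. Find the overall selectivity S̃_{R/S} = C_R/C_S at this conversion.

C_A = C_{A0}(1−X) = 0.3219 mol·L⁻¹.
Along a PFR/batch, dC_R/dC_A = −r_R/(r_R+r_S) = −k₁/(k₁+k₂·C_A).
Integrating from C_{A0} to C_A: C_R = (0.446/0.159)·ln[(0.446+0.159·2.66)/(0.446+0.159·0.322)] = 2.805·ln(0.8689/0.4972) = 1.566 mol·L⁻¹.
C_S = (C_{A0}−C_A)−C_R = 0.7720 mol·L⁻¹; S̃_{R/S} = 1.566/0.7720 = 2.03.

2.03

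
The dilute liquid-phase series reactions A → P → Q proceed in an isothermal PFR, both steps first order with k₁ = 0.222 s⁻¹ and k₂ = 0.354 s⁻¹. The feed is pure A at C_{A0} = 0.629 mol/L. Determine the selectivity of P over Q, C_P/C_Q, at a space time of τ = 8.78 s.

0.237

Solving the coupled first-order balances gives C_P(τ) = [k₁/(k₂−k₁)]·C_{A0}·(e^(−k₁τ) − e^(−k₂τ)).
e^(−k₁τ) = e^(−0.222×8.78) = e^(−1.949) = 0.1424; e^(−k₂τ) = e^(−3.108) = 0.04468.
C_P = 0.222×0.629/(0.354−0.222) × (0.1424−0.04468) = 1.058×0.09771 = 0.1034 mol/L.
C_A = C_{A0}e^(−k₁τ) = 0.08957 mol/L, so C_Q = C_{A0}−C_A−C_P = 0.4361 mol/L; C_P/C_Q = 0.237.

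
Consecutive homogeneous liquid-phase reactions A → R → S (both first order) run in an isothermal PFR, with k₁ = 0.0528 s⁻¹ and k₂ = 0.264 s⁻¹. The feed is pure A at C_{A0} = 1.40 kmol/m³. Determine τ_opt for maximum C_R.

7.62 s

The intermediate peaks when r₁ = r₂, i.e. k₁e^(−k₁τ) = k₂e^(−k₂τ), giving τ_opt = ln(k₂/k₁)/(k₂−k₁).
= ln(0.264/0.0528)/(0.264−0.0528) = ln(5.000)/0.2112 = 1.609/0.2112 = 7.62 s.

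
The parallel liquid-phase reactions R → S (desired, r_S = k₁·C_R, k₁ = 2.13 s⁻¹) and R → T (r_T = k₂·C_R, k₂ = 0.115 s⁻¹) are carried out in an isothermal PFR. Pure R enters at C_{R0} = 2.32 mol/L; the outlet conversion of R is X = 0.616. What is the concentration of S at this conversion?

1.36 mol/L

C_R = C_{R0}(1−X) = 0.8909 mol/L.
Both paths are first order in R, so the instantaneous fraction to S is constant: dC_S/d(−C_R) = k₁/(k₁+k₂) = 0.9488.
C_S = 0.9488·(C_{R0}−C_R) = 0.9488×1.429 = 1.36 mol/L.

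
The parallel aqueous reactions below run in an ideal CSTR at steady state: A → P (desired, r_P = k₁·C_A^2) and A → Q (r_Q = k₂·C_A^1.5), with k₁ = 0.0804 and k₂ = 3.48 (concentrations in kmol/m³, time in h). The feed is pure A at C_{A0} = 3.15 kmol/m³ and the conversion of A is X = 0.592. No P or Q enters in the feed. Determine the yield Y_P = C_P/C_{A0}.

Exit C_A = C_{A0}(1−X) = 3.15×0.408 = 1.285 kmol/m³.
Rates in a CSTR are evaluated at the outlet concentration: r_P = 0.0804×1.285^2 = 0.1328, r_Q = 3.48×1.285^1.5 = 5.070.
Fraction of consumed A going to P: r_P/(r_P+r_Q) = 0.02552.
C_P = 0.02552·C_{A0}·X = 0.02552×3.15×0.592 = 0.0476 kmol/m³; Y_P = C_P/C_{A0} = 0.0151.

0.0151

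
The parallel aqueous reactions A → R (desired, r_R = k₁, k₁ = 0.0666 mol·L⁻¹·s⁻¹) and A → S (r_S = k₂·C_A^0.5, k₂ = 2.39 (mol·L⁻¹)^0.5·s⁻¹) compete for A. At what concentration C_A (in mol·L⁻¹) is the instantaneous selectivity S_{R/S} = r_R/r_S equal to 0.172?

S_{R/S} = (k₁/k₂)·C_A^-0.5 ⇒ C_A = (S·k₂/k₁)^(-2).
= (0.172×2.39/0.0666)^(-2) = (6.172)^(-2) = 0.0262 mol·L⁻¹.

0.0262 mol·L⁻¹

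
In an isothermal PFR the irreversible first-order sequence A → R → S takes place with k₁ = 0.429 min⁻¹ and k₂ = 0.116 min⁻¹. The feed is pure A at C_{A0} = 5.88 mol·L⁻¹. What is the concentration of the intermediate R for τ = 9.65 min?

2.50 mol·L⁻¹

For first-order series with pure A initially, C_R(τ) = k₁C_{A0}/(k₂−k₁)·(e^(−k₁τ) − e^(−k₂τ)).
e^(−k₁τ) = e^(−0.429×9.65) = e^(−4.140) = 0.01593; e^(−k₂τ) = e^(−1.119) = 0.3265.
C_R = 0.429×5.88/(0.116−0.429) × (0.01593−0.3265) = (-8.059)×(-0.3106) = 2.503 mol·L⁻¹.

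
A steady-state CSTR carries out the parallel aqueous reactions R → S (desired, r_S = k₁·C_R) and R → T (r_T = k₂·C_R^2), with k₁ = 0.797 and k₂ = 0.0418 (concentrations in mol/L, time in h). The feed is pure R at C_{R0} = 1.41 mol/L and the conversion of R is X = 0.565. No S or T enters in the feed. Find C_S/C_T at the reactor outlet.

31.1

Exit C_R = C_{R0}(1−X) = 1.41×0.435 = 0.6134 mol/L.
In a CSTR the entire volume is at exit conditions, so r_S = 0.797×0.6134 = 0.4888 and r_T = 0.0418×0.6134^2 = 0.01573.
Overall selectivity = C_S/C_T = r_Sτ/(r_Tτ) = r_S/r_T = 31.1.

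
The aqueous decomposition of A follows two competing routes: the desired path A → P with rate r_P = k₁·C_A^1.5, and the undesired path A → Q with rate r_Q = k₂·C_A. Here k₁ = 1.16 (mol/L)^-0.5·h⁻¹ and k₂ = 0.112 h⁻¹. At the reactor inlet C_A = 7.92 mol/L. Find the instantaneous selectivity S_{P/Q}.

S_{P/Q} = r_P/r_Q = (k₁·C_A^1.5)/(k₂·C_A) = (k₁/k₂)·C_A^0.5.
= (1.16×7.920^1.5) / (0.112×7.920) = 25.86/0.8870 = 29.1.

29.1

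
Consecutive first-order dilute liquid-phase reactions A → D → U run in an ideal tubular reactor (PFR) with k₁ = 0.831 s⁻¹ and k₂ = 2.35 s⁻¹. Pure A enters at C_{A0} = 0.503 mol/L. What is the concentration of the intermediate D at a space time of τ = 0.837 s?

0.0988 mol/L

The intermediate concentration in a first-order A→B→C sequence is C_D = k₁C_{A0}(e^(−k₁τ) − e^(−k₂τ))/(k₂−k₁).
e^(−k₁τ) = e^(−0.831×0.837) = e^(−0.6955) = 0.4988; e^(−k₂τ) = e^(−1.967) = 0.1399.
C_D = 0.831×0.503/(2.35−0.831) × (0.4988−0.1399) = 0.2752×0.3589 = 0.09877 mol/L.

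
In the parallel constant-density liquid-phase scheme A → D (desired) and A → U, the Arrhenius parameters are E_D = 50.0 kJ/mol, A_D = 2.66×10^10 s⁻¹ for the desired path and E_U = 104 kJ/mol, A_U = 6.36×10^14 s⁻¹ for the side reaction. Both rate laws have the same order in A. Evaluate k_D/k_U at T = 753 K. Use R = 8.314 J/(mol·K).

k_D/k_U = (A_D/A_U)·exp[−(E_D−E_U)/(RT)] = (A_D/A_U)·exp[(E_U−E_D)/(RT)].
(E_U−E_D)/(RT) = (104−50.0)×10³/(8.314×753) = 54000/6260 = 8.626.
k_D/k_U = (2.66×10^10/6.36×10^14)·exp(8.626) = 4.182×10^-5 × 5572 = 0.233.
Since E_D < E_U, lowering the temperature improves selectivity toward D.

0.233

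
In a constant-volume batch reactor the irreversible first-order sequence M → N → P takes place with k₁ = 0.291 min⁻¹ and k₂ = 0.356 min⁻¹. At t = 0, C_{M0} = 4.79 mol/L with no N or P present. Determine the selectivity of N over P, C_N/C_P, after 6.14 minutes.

The intermediate concentration in a first-order A→B→C sequence is C_N = k₁C_{M0}(e^(−k₁t) − e^(−k₂t))/(k₂−k₁).
e^(−k₁t) = e^(−0.291×6.14) = e^(−1.787) = 0.1675; e^(−k₂t) = e^(−2.186) = 0.1124.
C_N = 0.291×4.79/(0.356−0.291) × (0.1675−0.1124) = 21.44×0.05512 = 1.182 mol/L.
C_M = C_{M0}e^(−k₁t) = 0.8024 mol/L, so C_P = C_{M0}−C_M−C_N = 2.806 mol/L; C_N/C_P = 0.421.

0.421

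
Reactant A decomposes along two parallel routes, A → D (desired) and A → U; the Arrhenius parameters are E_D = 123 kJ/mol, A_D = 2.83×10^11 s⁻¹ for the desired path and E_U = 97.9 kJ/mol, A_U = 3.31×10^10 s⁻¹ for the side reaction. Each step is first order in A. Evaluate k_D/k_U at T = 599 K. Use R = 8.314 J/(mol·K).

k_D/k_U = (A_D/A_U)·exp[−(E_D−E_U)/(RT)] = (A_D/A_U)·exp[(E_U−E_D)/(RT)].
(E_U−E_D)/(RT) = (97.9−123)×10³/(8.314×599) = -25100/4980 = -5.040.
k_D/k_U = (2.83×10^11/3.31×10^10)·exp(-5.040) = 8.550 × 0.006473 = 0.0553.
Since E_D > E_U, raising the temperature improves selectivity toward D.

0.0553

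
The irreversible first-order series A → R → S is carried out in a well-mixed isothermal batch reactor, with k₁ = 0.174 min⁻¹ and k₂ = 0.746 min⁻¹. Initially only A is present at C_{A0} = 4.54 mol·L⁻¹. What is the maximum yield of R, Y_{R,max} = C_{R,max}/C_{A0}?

0.150

Evaluating C_R at t_opt = ln(k₂/k₁)/(k₂−k₁) gives C_{R,max}/C_{A0} = (k₁/k₂)^[k₂/(k₂−k₁)].
= (0.174/0.746)^(0.746/(0.746−0.174)) = (0.2332)^(1.304) = 0.1498.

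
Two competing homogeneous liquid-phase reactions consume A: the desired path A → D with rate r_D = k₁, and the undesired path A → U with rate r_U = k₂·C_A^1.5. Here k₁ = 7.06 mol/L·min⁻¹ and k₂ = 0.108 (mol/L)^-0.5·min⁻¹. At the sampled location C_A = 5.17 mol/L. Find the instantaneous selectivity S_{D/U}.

S_{D/U} = r_D/r_U = (k₁)/(k₂·C_A^1.5) = (k₁/k₂)·C_A^-1.5.
= (7.06) / (0.108×5.170^1.5) = 7.060/1.270 = 5.56.

5.56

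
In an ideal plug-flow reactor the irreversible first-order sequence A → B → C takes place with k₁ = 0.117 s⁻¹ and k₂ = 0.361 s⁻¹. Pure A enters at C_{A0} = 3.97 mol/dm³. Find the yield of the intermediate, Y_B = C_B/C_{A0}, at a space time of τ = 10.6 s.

The intermediate concentration in a first-order A→B→C sequence is C_B = k₁C_{A0}(e^(−k₁τ) − e^(−k₂τ))/(k₂−k₁).
e^(−k₁τ) = e^(−0.117×10.6) = e^(−1.240) = 0.2893; e^(−k₂τ) = e^(−3.827) = 0.02178.
C_B = 0.117×3.97/(0.361−0.117) × (0.2893−0.02178) = 1.904×0.2675 = 0.5093 mol/dm³.
Y_B = C_B/C_{A0} = 0.5093/3.97 = 0.128.

0.128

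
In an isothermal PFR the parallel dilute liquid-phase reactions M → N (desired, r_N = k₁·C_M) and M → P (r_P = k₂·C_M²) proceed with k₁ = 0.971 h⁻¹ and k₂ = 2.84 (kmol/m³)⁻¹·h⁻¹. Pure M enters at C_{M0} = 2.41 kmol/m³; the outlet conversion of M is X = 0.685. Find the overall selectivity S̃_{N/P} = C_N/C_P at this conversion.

C_M = C_{M0}(1−X) = 0.7591 kmol/m³.
Along a PFR/batch, dC_N/dC_M = −r_N/(r_N+r_P) = −k₁/(k₁+k₂·C_M).
Integrating from C_{M0} to C_M: C_N = (0.971/2.84)·ln[(0.971+2.84·2.41)/(0.971+2.84·0.759)] = 0.3419·ln(7.815/3.127) = 0.3132 kmol/m³.
C_P = (C_{M0}−C_M)−C_N = 1.338 kmol/m³; S̃_{N/P} = 0.3132/1.338 = 0.234.

0.234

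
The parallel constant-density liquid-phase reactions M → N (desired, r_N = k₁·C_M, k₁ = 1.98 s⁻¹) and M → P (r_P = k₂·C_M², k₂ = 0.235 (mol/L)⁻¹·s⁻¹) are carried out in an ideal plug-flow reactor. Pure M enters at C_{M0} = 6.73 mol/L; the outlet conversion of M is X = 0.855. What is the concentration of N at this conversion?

4.02 mol/L

C_M = C_{M0}(1−X) = 0.9759 mol/L.
Along a PFR/batch, dC_N/dC_M = −r_N/(r_N+r_P) = −k₁/(k₁+k₂·C_M).
Integrating from C_{M0} to C_M: C_N = (1.98/0.235)·ln[(1.98+0.235·6.73)/(1.98+0.235·0.976)] = 8.426·ln(3.562/2.209) = 4.023 mol/L.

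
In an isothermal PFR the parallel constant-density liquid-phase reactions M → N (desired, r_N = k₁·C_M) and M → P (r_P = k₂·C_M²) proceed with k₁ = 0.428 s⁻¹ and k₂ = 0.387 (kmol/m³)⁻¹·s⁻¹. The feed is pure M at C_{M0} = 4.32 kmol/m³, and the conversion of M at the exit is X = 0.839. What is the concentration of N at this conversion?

C_M = C_{M0}(1−X) = 0.6955 kmol/m³.
Along a PFR/batch, dC_N/dC_M = −r_N/(r_N+r_P) = −k₁/(k₁+k₂·C_M).
Integrating from C_{M0} to C_M: C_N = (0.428/0.387)·ln[(0.428+0.387·4.32)/(0.428+0.387·0.696)] = 1.106·ln(2.100/0.6972) = 1.219 kmol/m³.

1.22 kmol/m³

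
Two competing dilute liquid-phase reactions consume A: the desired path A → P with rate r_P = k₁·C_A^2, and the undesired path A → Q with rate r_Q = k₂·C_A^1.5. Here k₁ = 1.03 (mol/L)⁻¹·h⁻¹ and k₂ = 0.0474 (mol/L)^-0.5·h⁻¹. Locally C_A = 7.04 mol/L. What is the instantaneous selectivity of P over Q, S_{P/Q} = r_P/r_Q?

57.7

S_{P/Q} = r_P/r_Q = (k₁·C_A^2)/(k₂·C_A^1.5) = (k₁/k₂)·C_A^0.5.
= (1.03×7.040^2) / (0.0474×7.040^1.5) = 51.05/0.8854 = 57.7.
Since the desired path is higher order in A, keeping C_A high (PFR or concentrated feed) favours P.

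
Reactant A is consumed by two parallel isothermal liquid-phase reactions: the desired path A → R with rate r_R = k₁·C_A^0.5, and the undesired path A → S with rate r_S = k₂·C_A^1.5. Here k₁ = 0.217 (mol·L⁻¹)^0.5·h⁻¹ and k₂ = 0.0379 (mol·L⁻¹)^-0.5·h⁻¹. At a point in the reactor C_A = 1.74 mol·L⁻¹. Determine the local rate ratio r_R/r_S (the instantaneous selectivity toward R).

3.29

S_{R/S} = r_R/r_S = (k₁·C_A^0.5)/(k₂·C_A^1.5) = (k₁/k₂)·C_A⁻¹.
= (0.217×1.740^0.5) / (0.0379×1.740^1.5) = 0.2862/0.08699 = 3.29.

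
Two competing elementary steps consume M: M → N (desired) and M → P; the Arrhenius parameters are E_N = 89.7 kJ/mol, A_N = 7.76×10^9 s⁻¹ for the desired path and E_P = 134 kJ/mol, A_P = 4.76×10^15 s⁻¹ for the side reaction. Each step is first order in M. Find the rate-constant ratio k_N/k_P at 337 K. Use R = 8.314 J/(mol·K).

12.0

k_N/k_P = (A_N/A_P)·exp[−(E_N−E_P)/(RT)] = (A_N/A_P)·exp[(E_P−E_N)/(RT)].
(E_P−E_N)/(RT) = (134−89.7)×10³/(8.314×337) = 44300/2802 = 15.81.
k_N/k_P = (7.76×10^9/4.76×10^15)·exp(15.81) = 1.630×10^-6 × 7.357×10^6 = 12.0.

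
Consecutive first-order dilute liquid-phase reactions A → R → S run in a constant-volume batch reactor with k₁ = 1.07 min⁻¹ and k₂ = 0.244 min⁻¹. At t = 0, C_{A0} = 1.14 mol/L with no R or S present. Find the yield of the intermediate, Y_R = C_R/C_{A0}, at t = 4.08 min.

0.462

For first-order series with pure A initially, C_R(t) = k₁C_{A0}/(k₂−k₁)·(e^(−k₁t) − e^(−k₂t)).
e^(−k₁t) = e^(−1.07×4.08) = e^(−4.366) = 0.01271; e^(−k₂t) = e^(−0.9955) = 0.3695.
C_R = 1.07×1.14/(0.244−1.07) × (0.01271−0.3695) = (-1.477)×(-0.3568) = 0.5269 mol/L.
Y_R = C_R/C_{A0} = 0.5269/1.14 = 0.462.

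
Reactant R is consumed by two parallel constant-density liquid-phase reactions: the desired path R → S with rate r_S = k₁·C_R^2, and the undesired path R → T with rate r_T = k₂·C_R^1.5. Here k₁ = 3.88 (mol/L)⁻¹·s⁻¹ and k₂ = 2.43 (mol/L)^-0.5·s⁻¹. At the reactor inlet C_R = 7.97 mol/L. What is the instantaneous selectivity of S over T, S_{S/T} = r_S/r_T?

S_{S/T} = r_S/r_T = (k₁·C_R^2)/(k₂·C_R^1.5) = (k₁/k₂)·C_R^0.5.
= (3.88×7.970^2) / (2.43×7.970^1.5) = 246.5/54.68 = 4.51.
Since the desired path is higher order in R, keeping C_R high (PFR or concentrated feed) favours S.

4.51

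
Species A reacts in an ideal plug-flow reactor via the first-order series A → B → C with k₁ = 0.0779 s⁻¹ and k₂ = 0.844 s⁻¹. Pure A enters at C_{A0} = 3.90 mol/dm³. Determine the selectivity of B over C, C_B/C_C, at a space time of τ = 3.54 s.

For first-order series with pure A initially, C_B(τ) = k₁C_{A0}/(k₂−k₁)·(e^(−k₁τ) − e^(−k₂τ)).
e^(−k₁τ) = e^(−0.0779×3.54) = e^(−0.2758) = 0.7590; e^(−k₂τ) = e^(−2.988) = 0.05040.
C_B = 0.0779×3.90/(0.844−0.0779) × (0.7590−0.05040) = 0.3966×0.7086 = 0.2810 mol/dm³.
C_A = C_{A0}e^(−k₁τ) = 2.960 mol/dm³, so C_C = C_{A0}−C_A−C_B = 0.6589 mol/dm³; C_B/C_C = 0.426.

0.426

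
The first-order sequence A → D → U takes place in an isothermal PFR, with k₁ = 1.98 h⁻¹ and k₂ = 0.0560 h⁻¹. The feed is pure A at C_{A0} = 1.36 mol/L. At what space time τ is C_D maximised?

1.85 h

For first-order series the maximum of C_D occurs at τ_opt = ln(k₂/k₁)/(k₂−k₁).
= ln(0.0560/1.98)/(0.0560−1.98) = ln(0.02828)/-1.924 = -3.566/-1.924 = 1.85 h.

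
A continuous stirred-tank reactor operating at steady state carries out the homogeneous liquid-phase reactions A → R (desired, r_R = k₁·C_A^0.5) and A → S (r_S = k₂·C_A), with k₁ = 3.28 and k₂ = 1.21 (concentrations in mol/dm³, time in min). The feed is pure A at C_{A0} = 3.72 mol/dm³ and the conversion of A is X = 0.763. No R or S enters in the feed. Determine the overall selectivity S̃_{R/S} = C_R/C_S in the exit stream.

2.89

Exit C_A = C_{A0}(1−X) = 3.72×0.237 = 0.8816 mol/dm³.
Rates in a CSTR are evaluated at the outlet concentration: r_R = 3.28×0.8816^0.5 = 3.080, r_S = 1.21×0.8816 = 1.067.
Overall selectivity = C_R/C_S = r_Rτ/(r_Sτ) = r_R/r_S = 2.89.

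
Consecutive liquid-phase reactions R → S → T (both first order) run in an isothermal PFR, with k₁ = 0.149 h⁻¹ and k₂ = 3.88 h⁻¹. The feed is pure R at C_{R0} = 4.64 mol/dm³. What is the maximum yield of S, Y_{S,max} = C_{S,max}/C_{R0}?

0.0337

For a first-order series the maximum intermediate yield is C_{S,max}/C_{R0} = (k₁/k₂)^[k₂/(k₂−k₁)].
= (0.149/3.88)^(3.88/(3.88−0.149)) = (0.03840)^(1.040) = 0.03371.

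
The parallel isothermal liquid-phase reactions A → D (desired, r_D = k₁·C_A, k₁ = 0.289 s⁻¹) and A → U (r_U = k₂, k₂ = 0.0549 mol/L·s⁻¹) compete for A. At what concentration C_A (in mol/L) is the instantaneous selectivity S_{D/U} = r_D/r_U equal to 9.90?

S_{D/U} = (k₁/k₂)·C_A ⇒ C_A = S·k₂/k₁.
= 9.90×0.0549/0.289 = 1.88 mol/L.

1.88 mol/L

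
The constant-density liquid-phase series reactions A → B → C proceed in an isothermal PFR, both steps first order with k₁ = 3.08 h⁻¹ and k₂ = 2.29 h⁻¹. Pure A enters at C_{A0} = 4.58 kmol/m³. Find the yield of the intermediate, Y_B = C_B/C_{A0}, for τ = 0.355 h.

The intermediate concentration in a first-order A→B→C sequence is C_B = k₁C_{A0}(e^(−k₁τ) − e^(−k₂τ))/(k₂−k₁).
e^(−k₁τ) = e^(−3.08×0.355) = e^(−1.093) = 0.3351; e^(−k₂τ) = e^(−0.8129) = 0.4435.
C_B = 3.08×4.58/(2.29−3.08) × (0.3351−0.4435) = (-17.86)×(-0.1085) = 1.937 kmol/m³.
Y_B = C_B/C_{A0} = 1.937/4.58 = 0.423.

0.423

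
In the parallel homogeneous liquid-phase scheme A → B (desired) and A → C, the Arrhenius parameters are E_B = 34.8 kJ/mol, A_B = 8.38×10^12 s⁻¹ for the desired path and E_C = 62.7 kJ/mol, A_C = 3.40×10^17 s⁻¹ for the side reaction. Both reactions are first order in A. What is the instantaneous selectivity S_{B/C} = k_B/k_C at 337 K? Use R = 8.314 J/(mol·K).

Since both paths have the same order in A, the concentration cancels and S_{B/C} = k_B/k_C = (A_B/A_C)·exp[(E_C−E_B)/(RT)].
(E_C−E_B)/(RT) = (62.7−34.8)×10³/(8.314×337) = 27900/2802 = 9.958.
k_B/k_C = (8.38×10^12/3.40×10^17)·exp(9.958) = 2.465×10^-5 × 21117 = 0.520.
Since E_B < E_C, lowering the temperature improves selectivity toward B.

0.520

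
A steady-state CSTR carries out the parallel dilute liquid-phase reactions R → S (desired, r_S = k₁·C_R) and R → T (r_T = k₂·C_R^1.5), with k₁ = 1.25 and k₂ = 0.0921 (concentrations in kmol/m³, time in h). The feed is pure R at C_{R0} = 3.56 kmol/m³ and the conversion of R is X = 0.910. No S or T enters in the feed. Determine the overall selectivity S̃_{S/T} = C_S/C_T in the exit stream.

Exit C_R = C_{R0}(1−X) = 3.56×0.0900 = 0.3204 kmol/m³.
A CSTR operates uniformly at the exit composition, giving r_S = 0.4005 and r_T = 0.01670 (each k·C_R^n at C_R = 0.3204).
Overall selectivity = C_S/C_T = r_Sτ/(r_Tτ) = r_S/r_T = 24.0.

24.0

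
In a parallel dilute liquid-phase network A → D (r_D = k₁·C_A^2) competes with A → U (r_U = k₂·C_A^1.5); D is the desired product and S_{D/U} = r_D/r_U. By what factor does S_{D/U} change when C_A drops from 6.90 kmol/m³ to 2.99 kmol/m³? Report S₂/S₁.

0.658

S_{D/U} = (k₁/k₂)·C_A^0.5, so S₂/S₁ = (C_{A,2}/C_{A,1})^0.5.
= (2.99/6.90)^0.5 = (0.4333)^0.5 = 0.658.
Selectivity toward D falls as C_A falls — high-concentration operation is favoured.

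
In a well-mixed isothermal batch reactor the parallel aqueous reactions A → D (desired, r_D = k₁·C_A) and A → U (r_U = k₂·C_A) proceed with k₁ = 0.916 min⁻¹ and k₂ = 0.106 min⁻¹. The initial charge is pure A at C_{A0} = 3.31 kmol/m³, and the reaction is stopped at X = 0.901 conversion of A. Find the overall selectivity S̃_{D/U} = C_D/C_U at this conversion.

C_A = C_{A0}(1−X) = 0.3277 kmol/m³.
Both paths are first order in A, so the instantaneous fraction to D is constant: dC_D/d(−C_A) = k₁/(k₁+k₂) = 0.8963.
C_D = 0.8963·(C_{A0}−C_A) = 0.8963×2.982 = 2.67 kmol/m³.
C_U = (C_{A0}−C_A)−C_D = 0.3093 kmol/m³; S̃_{D/U} = 2.673/0.3093 = 8.64.

8.64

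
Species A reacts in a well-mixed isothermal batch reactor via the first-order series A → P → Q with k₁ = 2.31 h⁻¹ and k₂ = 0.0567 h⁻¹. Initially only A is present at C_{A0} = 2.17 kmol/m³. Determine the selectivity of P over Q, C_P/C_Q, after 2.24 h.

9.22

For first-order series with pure A initially, C_P(t) = k₁C_{A0}/(k₂−k₁)·(e^(−k₁t) − e^(−k₂t)).
e^(−k₁t) = e^(−2.31×2.24) = e^(−5.174) = 0.005660; e^(−k₂t) = e^(−0.1270) = 0.8807.
C_P = 2.31×2.17/(0.0567−2.31) × (0.005660−0.8807) = (-2.225)×(-0.8751) = 1.947 kmol/m³.
C_A = C_{A0}e^(−k₁t) = 0.01228 kmol/m³, so C_Q = C_{A0}−C_A−C_P = 0.2110 kmol/m³; C_P/C_Q = 9.22.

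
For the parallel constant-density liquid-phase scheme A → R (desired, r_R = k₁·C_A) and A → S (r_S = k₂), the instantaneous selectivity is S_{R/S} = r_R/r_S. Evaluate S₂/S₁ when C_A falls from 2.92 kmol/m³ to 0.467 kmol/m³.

0.160

S_{R/S} = (k₁/k₂)·C_A, so S₂/S₁ = (C_{A,2}/C_{A,1}).
= 0.467/2.92 = 0.160.
Selectivity toward R falls as C_A falls — high-concentration operation is favoured.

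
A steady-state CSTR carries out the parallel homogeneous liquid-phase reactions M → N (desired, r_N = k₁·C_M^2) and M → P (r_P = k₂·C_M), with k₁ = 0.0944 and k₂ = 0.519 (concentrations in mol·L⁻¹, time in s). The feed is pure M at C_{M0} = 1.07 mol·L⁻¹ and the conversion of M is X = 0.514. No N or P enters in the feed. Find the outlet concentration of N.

Exit C_M = C_{M0}(1−X) = 1.07×0.486 = 0.5200 mol·L⁻¹.
In a CSTR the entire volume is at exit conditions, so r_N = 0.0944×0.5200^2 = 0.02553 and r_P = 0.519×0.5200 = 0.2699.
Fraction of consumed M going to N: r_N/(r_N+r_P) = 0.08641.
C_N = 0.08641·C_{M0}·X = 0.08641×1.07×0.514 = 0.0475 mol·L⁻¹.

0.0475 mol·L⁻¹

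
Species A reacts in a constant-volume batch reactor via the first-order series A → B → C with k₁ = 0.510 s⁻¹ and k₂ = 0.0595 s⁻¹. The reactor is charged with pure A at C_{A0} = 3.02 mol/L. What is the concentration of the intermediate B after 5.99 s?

The intermediate concentration in a first-order A→B→C sequence is C_B = k₁C_{A0}(e^(−k₁t) − e^(−k₂t))/(k₂−k₁).
e^(−k₁t) = e^(−0.510×5.99) = e^(−3.055) = 0.04713; e^(−k₂t) = e^(−0.3564) = 0.7002.
C_B = 0.510×3.02/(0.0595−0.510) × (0.04713−0.7002) = (-3.419)×(-0.6531) = 2.233 mol/L.

2.23 mol/L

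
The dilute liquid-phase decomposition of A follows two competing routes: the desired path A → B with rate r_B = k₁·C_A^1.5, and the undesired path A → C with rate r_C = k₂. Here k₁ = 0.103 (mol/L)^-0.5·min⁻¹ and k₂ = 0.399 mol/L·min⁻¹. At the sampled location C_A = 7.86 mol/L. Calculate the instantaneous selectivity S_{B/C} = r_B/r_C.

S_{B/C} = r_B/r_C = (k₁·C_A^1.5)/(k₂) = (k₁/k₂)·C_A^1.5.
= (0.103×7.860^1.5) / (0.399) = 2.270/0.3990 = 5.69.

5.69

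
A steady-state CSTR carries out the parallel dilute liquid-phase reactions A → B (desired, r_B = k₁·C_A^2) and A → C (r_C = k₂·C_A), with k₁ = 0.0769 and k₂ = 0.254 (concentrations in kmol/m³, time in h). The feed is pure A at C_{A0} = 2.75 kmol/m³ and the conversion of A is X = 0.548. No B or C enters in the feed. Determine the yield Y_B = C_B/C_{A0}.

Exit C_A = C_{A0}(1−X) = 2.75×0.452 = 1.243 kmol/m³.
A CSTR operates uniformly at the exit composition, giving r_B = 0.1188 and r_C = 0.3157 (each k·C_A^n at C_A = 1.243).
Fraction of consumed A going to B: r_B/(r_B+r_C) = 0.2734.
C_B = 0.2734·C_{A0}·X = 0.2734×2.75×0.548 = 0.412 kmol/m³; Y_B = C_B/C_{A0} = 0.150.

0.150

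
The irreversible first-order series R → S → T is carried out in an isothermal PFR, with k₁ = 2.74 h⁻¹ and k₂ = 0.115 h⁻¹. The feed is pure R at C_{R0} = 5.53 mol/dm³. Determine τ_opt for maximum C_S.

1.21 h

The intermediate peaks when r₁ = r₂, i.e. k₁e^(−k₁τ) = k₂e^(−k₂τ), giving τ_opt = ln(k₂/k₁)/(k₂−k₁).
= ln(0.115/2.74)/(0.115−2.74) = ln(0.04197)/-2.625 = -3.171/-2.625 = 1.21 h.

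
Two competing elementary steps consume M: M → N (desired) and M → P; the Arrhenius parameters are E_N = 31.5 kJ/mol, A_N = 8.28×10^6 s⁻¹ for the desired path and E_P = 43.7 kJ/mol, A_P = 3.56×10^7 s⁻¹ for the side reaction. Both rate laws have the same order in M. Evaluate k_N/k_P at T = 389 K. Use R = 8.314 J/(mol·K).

10.1

With equal orders, S_{N/P} = k_N/k_P = (A_N/A_P)·exp[(E_P−E_N)/(RT)].
(E_P−E_N)/(RT) = (43.7−31.5)×10³/(8.314×389) = 12200/3234 = 3.772.
k_N/k_P = (8.28×10^6/3.56×10^7)·exp(3.772) = 0.2326 × 43.48 = 10.1.
Since E_N < E_P, lowering the temperature improves selectivity toward N.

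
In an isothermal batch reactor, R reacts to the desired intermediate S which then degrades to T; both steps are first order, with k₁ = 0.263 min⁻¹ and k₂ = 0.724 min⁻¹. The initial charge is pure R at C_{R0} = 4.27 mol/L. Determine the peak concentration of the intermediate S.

At the optimum, C_{S,max}/C_{R0} = (k₁/k₂)^[k₂/(k₂−k₁)].
= (0.263/0.724)^(0.724/(0.724−0.263)) = (0.3633)^(1.570) = 0.2039.
C_{S,max} = 0.2039×4.27 = 0.870 mol/L.

0.870 mol/L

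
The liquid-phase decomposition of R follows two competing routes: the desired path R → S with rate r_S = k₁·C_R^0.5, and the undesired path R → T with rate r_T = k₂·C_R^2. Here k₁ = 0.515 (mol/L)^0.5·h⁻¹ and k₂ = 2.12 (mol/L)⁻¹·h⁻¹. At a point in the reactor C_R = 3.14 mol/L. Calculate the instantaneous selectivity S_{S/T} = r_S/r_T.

0.0437

S_{S/T} = r_S/r_T = (k₁·C_R^0.5)/(k₂·C_R^2) = (k₁/k₂)·C_R^-1.5.
= (0.515×3.140^0.5) / (2.12×3.140^2) = 0.9126/20.90 = 0.0437.
The undesired path is higher order in R, so low C_R (CSTR or dilute feed) favours S.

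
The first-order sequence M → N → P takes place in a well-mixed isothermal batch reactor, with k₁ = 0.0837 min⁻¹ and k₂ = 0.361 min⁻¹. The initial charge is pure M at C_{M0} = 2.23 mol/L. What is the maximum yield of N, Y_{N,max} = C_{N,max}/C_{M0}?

For a first-order series the maximum intermediate yield is C_{N,max}/C_{M0} = (k₁/k₂)^[k₂/(k₂−k₁)].
= (0.0837/0.361)^(0.361/(0.361−0.0837)) = (0.2319)^(1.302) = 0.1491.

0.149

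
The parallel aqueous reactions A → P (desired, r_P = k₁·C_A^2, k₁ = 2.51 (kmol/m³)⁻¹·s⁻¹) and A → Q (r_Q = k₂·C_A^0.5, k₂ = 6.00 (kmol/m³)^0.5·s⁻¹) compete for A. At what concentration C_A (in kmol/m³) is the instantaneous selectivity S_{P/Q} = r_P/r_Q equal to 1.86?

S_{P/Q} = (k₁/k₂)·C_A^1.5 ⇒ C_A = (S·k₂/k₁)^(1/1.5).
= (1.86×6.00/2.51)^(0.6667) = (4.446)^(0.6667) = 2.70 kmol/m³.

2.70 kmol/m³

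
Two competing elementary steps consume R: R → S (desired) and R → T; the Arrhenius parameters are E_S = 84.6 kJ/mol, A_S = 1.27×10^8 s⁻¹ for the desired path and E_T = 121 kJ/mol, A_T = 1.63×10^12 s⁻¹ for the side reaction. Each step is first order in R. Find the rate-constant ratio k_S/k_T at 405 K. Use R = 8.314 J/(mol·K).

3.86

k_S/k_T = (A_S/A_T)·exp[−(E_S−E_T)/(RT)] = (A_S/A_T)·exp[(E_T−E_S)/(RT)].
(E_T−E_S)/(RT) = (121−84.6)×10³/(8.314×405) = 36400/3367 = 10.81.
k_S/k_T = (1.27×10^8/1.63×10^12)·exp(10.81) = 7.791×10^-5 × 49527 = 3.86.
Since E_S < E_T, lowering the temperature improves selectivity toward S.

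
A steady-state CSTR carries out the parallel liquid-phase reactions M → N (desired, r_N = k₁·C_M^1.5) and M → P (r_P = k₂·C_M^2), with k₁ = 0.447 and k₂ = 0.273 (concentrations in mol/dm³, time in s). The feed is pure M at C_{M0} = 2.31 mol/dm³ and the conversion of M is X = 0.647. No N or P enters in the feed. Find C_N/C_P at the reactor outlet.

1.81

Exit C_M = C_{M0}(1−X) = 2.31×0.353 = 0.8154 mol/dm³.
A CSTR operates uniformly at the exit composition, giving r_N = 0.3291 and r_P = 0.1815 (each k·C_M^n at C_M = 0.8154).
Overall selectivity = C_N/C_P = r_Nτ/(r_Pτ) = r_N/r_P = 1.81.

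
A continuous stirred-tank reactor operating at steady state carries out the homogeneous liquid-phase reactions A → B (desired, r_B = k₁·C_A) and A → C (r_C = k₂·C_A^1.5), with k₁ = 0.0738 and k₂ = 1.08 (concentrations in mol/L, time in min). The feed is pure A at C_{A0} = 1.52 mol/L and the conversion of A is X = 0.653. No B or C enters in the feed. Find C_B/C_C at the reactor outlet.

0.0941

Exit C_A = C_{A0}(1−X) = 1.52×0.347 = 0.5274 mol/L.
A CSTR operates uniformly at the exit composition, giving r_B = 0.03893 and r_C = 0.4137 (each k·C_A^n at C_A = 0.5274).
Overall selectivity = C_B/C_C = r_Bτ/(r_Cτ) = r_B/r_C = 0.0941.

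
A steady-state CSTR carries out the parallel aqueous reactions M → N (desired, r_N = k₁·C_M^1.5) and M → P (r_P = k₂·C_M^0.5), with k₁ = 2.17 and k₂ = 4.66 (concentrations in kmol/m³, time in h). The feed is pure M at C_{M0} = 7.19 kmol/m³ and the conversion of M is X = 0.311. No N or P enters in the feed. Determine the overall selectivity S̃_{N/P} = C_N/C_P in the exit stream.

Exit C_M = C_{M0}(1−X) = 7.19×0.689 = 4.954 kmol/m³.
Rates in a CSTR are evaluated at the outlet concentration: r_N = 2.17×4.954^1.5 = 23.93, r_P = 4.66×4.954^0.5 = 10.37.
Overall selectivity = C_N/C_P = r_Nτ/(r_Pτ) = r_N/r_P = 2.31.

2.31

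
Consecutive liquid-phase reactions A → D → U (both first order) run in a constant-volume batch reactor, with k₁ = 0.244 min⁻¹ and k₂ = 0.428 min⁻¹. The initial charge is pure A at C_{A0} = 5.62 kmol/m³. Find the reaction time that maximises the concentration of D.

3.05 min

For first-order series the maximum of C_D occurs at t_opt = ln(k₂/k₁)/(k₂−k₁).
= ln(0.428/0.244)/(0.428−0.244) = ln(1.754)/0.1840 = 0.5620/0.1840 = 3.05 min.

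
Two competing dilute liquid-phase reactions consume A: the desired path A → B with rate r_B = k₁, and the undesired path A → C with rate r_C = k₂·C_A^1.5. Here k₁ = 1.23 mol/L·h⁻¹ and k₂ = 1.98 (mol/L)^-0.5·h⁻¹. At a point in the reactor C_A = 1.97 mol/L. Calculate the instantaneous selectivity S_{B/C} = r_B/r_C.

S_{B/C} = r_B/r_C = (k₁)/(k₂·C_A^1.5) = (k₁/k₂)·C_A^-1.5.
= (1.23) / (1.98×1.970^1.5) = 1.230/5.475 = 0.225.
The undesired path is higher order in A, so low C_A (CSTR or dilute feed) favours B.

0.225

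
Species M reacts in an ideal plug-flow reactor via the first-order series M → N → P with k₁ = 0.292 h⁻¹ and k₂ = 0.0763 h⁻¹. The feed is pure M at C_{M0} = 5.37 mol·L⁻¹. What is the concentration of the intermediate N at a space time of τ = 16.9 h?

For first-order series with pure M initially, C_N(τ) = k₁C_{M0}/(k₂−k₁)·(e^(−k₁τ) − e^(−k₂τ)).
e^(−k₁τ) = e^(−0.292×16.9) = e^(−4.935) = 0.007192; e^(−k₂τ) = e^(−1.289) = 0.2754.
C_N = 0.292×5.37/(0.0763−0.292) × (0.007192−0.2754) = (-7.270)×(-0.2682) = 1.950 mol·L⁻¹.

1.95 mol·L⁻¹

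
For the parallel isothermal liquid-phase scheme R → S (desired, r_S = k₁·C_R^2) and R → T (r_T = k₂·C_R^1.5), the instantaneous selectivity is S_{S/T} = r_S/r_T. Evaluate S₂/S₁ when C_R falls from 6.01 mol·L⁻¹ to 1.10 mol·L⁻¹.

0.428

S_{S/T} = (k₁/k₂)·C_R^0.5, so S₂/S₁ = (C_{R,2}/C_{R,1})^0.5.
= (1.10/6.01)^0.5 = (0.1830)^0.5 = 0.428.
Selectivity toward S falls as C_R falls — high-concentration operation is favoured.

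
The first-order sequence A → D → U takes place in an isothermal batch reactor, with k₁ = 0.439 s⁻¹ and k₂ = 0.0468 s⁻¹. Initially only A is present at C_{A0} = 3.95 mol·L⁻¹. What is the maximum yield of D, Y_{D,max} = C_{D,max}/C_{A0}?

Evaluating C_D at t_opt = ln(k₂/k₁)/(k₂−k₁) gives C_{D,max}/C_{A0} = (k₁/k₂)^[k₂/(k₂−k₁)].
= (0.439/0.0468)^(0.0468/(0.0468−0.439)) = (9.380)^(-0.1193) = 0.7656.

0.766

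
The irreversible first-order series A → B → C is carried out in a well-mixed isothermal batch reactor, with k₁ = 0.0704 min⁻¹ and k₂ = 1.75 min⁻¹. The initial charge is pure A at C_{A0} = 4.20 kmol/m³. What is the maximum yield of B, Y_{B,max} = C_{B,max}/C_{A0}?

For a first-order series the maximum intermediate yield is C_{B,max}/C_{A0} = (k₁/k₂)^[k₂/(k₂−k₁)].
= (0.0704/1.75)^(1.75/(1.75−0.0704)) = (0.04023)^(1.042) = 0.03516.

0.0352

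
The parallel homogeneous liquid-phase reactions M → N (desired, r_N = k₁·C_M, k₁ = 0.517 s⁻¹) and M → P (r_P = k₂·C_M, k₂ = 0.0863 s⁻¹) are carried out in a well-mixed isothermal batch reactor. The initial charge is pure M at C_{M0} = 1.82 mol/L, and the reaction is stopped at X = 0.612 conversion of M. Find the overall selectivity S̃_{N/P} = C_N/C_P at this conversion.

C_M = C_{M0}(1−X) = 0.7062 mol/L.
Both paths are first order in M, so the instantaneous fraction to N is constant: dC_N/d(−C_M) = k₁/(k₁+k₂) = 0.8570.
C_N = 0.8570·(C_{M0}−C_M) = 0.8570×1.114 = 0.955 mol/L.
C_P = (C_{M0}−C_M)−C_N = 0.1593 mol/L; S̃_{N/P} = 0.9545/0.1593 = 5.99.

5.99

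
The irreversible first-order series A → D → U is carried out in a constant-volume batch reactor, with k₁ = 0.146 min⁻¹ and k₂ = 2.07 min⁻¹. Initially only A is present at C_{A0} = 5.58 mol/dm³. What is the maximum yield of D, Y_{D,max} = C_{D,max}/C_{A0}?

At the optimum, C_{D,max}/C_{A0} = (k₁/k₂)^[k₂/(k₂−k₁)].
= (0.146/2.07)^(2.07/(2.07−0.146)) = (0.07053)^(1.076) = 0.05768.

0.0577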